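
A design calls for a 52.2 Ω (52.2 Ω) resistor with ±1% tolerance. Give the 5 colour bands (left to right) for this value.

52.2 Ω = 522 × 10^-1.
5 → green
2 → red
2 → red
Multiplier 10^-1 → gold.
±1% tolerance → brown.

green, red, red, gold, brown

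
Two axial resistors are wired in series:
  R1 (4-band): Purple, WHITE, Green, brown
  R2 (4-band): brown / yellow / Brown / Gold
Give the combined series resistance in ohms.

7900140 Ω

R1: violet, white → 79; green ×10^5 → 7900000 Ω.
R2: brown, yellow → 14; brown ×10 → 140 Ω.
Series: 7900000 + 140 = 7900140 Ω.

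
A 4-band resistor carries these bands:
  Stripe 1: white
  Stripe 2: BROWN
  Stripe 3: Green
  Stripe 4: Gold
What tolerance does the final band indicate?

±5%

The last band, gold, is the tolerance band.
Gold corresponds to ±5%.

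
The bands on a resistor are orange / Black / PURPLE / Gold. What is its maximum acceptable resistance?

Orange → 3 (first significant figure)
Black → 0 (second significant figure)
Violet → ×10^7 multiplier
Gold → ±5% tolerance
30 × 10000000 = 300000000 Ω
Maximum = 300000000 × (1 + 5/100) = 315000000 Ω.

315000000 Ω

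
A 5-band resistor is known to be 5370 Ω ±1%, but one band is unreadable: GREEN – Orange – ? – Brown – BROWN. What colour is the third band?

5370 Ω = 537 × 10^1.
The third band gives digit 7 of the significand, and 7 is violet.

violet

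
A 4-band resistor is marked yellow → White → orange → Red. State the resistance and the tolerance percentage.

Yellow → 4 (first significant figure)
White → 9 (second significant figure)
Orange → ×10^3 multiplier
Red → ±2% tolerance
49 × 1000 = 49000 Ω

49000 Ω ±2%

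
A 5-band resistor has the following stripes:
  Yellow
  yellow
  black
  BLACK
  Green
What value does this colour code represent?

440 Ω

Yellow → 4 (first significant figure)
Yellow → 4 (second significant figure)
Black → 0 (third significant figure)
Black → ×1 multiplier
440 × 1 = 440 Ω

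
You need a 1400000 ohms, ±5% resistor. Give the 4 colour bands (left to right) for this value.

brown, yellow, green, gold

1400000 Ω = 14 × 10^5.
1 → brown
4 → yellow
Multiplier 10^5 → green.
±5% tolerance → gold.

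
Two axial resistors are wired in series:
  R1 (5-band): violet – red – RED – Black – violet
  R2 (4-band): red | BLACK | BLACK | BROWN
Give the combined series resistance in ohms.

R1: violet, red, red → 722; black ×1 → 722 Ω.
R2: red, black → 20; black ×1 → 20 Ω.
Series: 722 + 20 = 742 Ω.

742 Ω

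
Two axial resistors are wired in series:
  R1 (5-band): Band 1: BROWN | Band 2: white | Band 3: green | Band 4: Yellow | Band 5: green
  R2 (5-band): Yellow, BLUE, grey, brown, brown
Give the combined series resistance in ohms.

R1: brown, white, green → 195; yellow ×10^4 → 1950000 Ω.
R2: yellow, blue, grey → 468; brown ×10 → 4680 Ω.
Series: 1950000 + 4680 = 1954680 Ω.

1954680 Ω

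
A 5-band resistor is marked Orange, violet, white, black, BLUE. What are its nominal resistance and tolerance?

379 Ω ±0.25%

Orange → 3 (first significant figure)
Violet → 7 (second significant figure)
White → 9 (third significant figure)
Black → ×1 multiplier
Blue → ±0.25% tolerance
379 × 1 = 379 Ω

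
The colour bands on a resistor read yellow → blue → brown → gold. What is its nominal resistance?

Yellow → 4 (first significant figure)
Blue → 6 (second significant figure)
Brown → ×10 multiplier
46 × 10 = 460 Ω

460 Ω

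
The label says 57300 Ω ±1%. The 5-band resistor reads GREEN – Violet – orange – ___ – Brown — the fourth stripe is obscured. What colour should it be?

red

57300 Ω = 573 × 10^2.
The fourth band is the multiplier, 10^2, which is red.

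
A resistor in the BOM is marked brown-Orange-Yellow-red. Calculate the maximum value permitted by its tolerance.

132600 Ω

Brown → 1 (first significant figure)
Orange → 3 (second significant figure)
Yellow → ×10^4 multiplier
Red → ±2% tolerance
13 × 10000 = 130000 Ω
Maximum = 130000 × (1 + 2/100) = 132600 Ω.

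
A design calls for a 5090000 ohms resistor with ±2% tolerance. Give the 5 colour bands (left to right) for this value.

green, black, white, yellow, red

5090000 Ω = 509 × 10^4.
5 → green
0 → black
9 → white
Multiplier 10^4 → yellow.
±2% tolerance → red.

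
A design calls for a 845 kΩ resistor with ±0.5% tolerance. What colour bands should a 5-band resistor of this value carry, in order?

845000 Ω = 845 × 10^3.
8 → grey
4 → yellow
5 → green
Multiplier 10^3 → orange.
±0.5% tolerance → green.

grey, yellow, green, orange, green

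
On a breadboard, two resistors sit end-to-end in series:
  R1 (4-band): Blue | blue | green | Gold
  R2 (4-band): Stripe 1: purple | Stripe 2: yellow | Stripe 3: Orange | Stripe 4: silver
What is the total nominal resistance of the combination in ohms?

6674000 Ω

R1: blue, blue → 66; green ×10^5 → 6600000 Ω.
R2: violet, yellow → 74; orange ×10^3 → 74000 Ω.
Series: 6600000 + 74000 = 6674000 Ω.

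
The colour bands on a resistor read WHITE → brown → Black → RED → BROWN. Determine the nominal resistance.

91000 Ω

White → 9 (first significant figure)
Brown → 1 (second significant figure)
Black → 0 (third significant figure)
Red → ×10^2 multiplier
910 × 100 = 91000 Ω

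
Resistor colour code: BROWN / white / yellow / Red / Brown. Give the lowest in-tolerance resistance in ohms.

19206 Ω

Brown → 1 (first significant figure)
White → 9 (second significant figure)
Yellow → 4 (third significant figure)
Red → ×10^2 multiplier
Brown → ±1% tolerance
194 × 100 = 19400 Ω
Lowest = 19400 × (1 − 1/100) = 19206 Ω.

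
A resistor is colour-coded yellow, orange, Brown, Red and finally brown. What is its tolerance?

±1%

The last band, brown, is the tolerance band.
Brown corresponds to ±1%.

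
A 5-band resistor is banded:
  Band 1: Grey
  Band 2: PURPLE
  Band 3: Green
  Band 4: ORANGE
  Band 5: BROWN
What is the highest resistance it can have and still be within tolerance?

883750 Ω

Grey → 8 (first significant figure)
Violet → 7 (second significant figure)
Green → 5 (third significant figure)
Orange → ×10^3 multiplier
Brown → ±1% tolerance
875 × 1000 = 875000 Ω
Highest = 875000 × (1 + 1/100) = 883750 Ω.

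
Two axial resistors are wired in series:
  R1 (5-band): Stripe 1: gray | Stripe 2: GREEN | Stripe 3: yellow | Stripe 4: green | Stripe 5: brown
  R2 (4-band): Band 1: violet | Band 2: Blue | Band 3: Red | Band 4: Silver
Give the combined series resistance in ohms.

85407600 Ω

R1: grey, green, yellow → 854; green ×10^5 → 85400000 Ω.
R2: violet, blue → 76; red ×10^2 → 7600 Ω.
Series: 85400000 + 7600 = 85407600 Ω.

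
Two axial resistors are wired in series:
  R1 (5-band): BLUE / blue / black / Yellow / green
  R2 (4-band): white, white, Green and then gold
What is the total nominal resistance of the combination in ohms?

16500000 Ω

R1: blue, blue, black → 660; yellow ×10^4 → 6600000 Ω.
R2: white, white → 99; green ×10^5 → 9900000 Ω.
Series: 6600000 + 9900000 = 16500000 Ω.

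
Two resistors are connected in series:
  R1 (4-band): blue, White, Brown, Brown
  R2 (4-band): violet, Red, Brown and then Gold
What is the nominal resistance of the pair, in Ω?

R1: blue, white → 69; brown ×10 → 690 Ω.
R2: violet, red → 72; brown ×10 → 720 Ω.
Series: 690 + 720 = 1410 Ω.

1410 Ω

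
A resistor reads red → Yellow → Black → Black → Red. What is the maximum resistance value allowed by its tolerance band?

244.8 Ω

Red → 2 (first significant figure)
Yellow → 4 (second significant figure)
Black → 0 (third significant figure)
Black → ×1 multiplier
Red → ±2% tolerance
240 × 1 = 240 Ω
Maximum = 240 × (1 + 2/100) = 244.8 Ω.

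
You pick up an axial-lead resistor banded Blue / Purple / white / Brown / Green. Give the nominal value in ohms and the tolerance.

Blue → 6 (first significant figure)
Violet → 7 (second significant figure)
White → 9 (third significant figure)
Brown → ×10 multiplier
Green → ±0.5% tolerance
679 × 10 = 6790 Ω

6790 Ω ±0.5%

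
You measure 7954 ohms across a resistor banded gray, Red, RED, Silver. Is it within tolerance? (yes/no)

Grey → 8 (first significant figure)
Red → 2 (second significant figure)
Red → ×10^2 multiplier
Silver → ±10% tolerance
82 × 100 = 8200 Ω
Allowed range: 7380 Ω to 9020 Ω.
7954 ohms lies inside that range.

yes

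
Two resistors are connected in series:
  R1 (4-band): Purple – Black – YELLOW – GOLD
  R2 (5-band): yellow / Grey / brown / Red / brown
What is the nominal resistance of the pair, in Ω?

R1: violet, black → 70; yellow ×10^4 → 700000 Ω.
R2: yellow, grey, brown → 481; red ×10^2 → 48100 Ω.
Series: 700000 + 48100 = 748100 Ω.

748100 Ω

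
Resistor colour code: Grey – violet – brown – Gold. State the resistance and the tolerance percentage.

Grey → 8 (first significant figure)
Violet → 7 (second significant figure)
Brown → ×10 multiplier
Gold → ±5% tolerance
87 × 10 = 870 Ω

870 Ω ±5%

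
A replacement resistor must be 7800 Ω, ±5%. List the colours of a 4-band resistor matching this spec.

violet, grey, red, gold

7800 Ω = 78 × 10^2.
7 → violet
8 → grey
Multiplier 10^2 → red.
±5% tolerance → gold.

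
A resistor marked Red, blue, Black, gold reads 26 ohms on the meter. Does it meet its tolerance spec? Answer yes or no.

Red → 2 (first significant figure)
Blue → 6 (second significant figure)
Black → ×1 multiplier
Gold → ±5% tolerance
26 × 1 = 26 Ω
Allowed range: 24.7 Ω to 27.3 Ω.
26 ohms lies inside that range.

yes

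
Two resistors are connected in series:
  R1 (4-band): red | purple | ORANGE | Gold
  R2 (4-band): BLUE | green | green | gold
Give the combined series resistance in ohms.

R1: red, violet → 27; orange ×10^3 → 27000 Ω.
R2: blue, green → 65; green ×10^5 → 6500000 Ω.
Series: 27000 + 6500000 = 6527000 Ω.

6527000 Ω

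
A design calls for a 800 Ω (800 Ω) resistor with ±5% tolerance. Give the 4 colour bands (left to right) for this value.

800 Ω = 80 × 10^1.
8 → grey
0 → black
Multiplier 10^1 → brown.
±5% tolerance → gold.

grey, black, brown, gold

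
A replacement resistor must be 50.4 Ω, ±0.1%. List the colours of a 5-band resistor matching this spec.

green, black, yellow, gold, violet

50.4 Ω = 504 × 10^-1.
5 → green
0 → black
4 → yellow
Multiplier 10^-1 → gold.
±0.1% tolerance → violet.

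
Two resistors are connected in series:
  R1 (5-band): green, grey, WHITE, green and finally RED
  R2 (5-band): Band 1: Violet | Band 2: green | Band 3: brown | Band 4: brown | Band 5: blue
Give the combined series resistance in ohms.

58907510 Ω

R1: green, grey, white → 589; green ×10^5 → 58900000 Ω.
R2: violet, green, brown → 751; brown ×10 → 7510 Ω.
Series: 58900000 + 7510 = 58907510 Ω.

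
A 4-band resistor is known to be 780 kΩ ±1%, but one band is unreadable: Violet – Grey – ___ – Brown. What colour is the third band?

yellow

780000 Ω = 78 × 10^4.
The third band is the multiplier, 10^4, which is yellow.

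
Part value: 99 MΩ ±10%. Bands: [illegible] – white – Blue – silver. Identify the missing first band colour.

white

99000000 Ω = 99 × 10^6.
The first band gives digit 9 of the significand, and 9 is white.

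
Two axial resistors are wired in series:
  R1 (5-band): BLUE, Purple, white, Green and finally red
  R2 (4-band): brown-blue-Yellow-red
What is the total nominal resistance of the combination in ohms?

68060000 Ω

R1: blue, violet, white → 679; green ×10^5 → 67900000 Ω.
R2: brown, blue → 16; yellow ×10^4 → 160000 Ω.
Series: 67900000 + 160000 = 68060000 Ω.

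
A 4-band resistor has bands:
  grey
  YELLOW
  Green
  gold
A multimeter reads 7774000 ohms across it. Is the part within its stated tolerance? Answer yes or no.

no

Grey → 8 (first significant figure)
Yellow → 4 (second significant figure)
Green → ×10^5 multiplier
Gold → ±5% tolerance
84 × 100000 = 8400000 Ω
Allowed range: 7980000 Ω to 8820000 Ω.
7774000 ohms lies outside that range.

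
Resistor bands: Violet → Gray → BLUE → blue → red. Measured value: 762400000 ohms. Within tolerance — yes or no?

Violet → 7 (first significant figure)
Grey → 8 (second significant figure)
Blue → 6 (third significant figure)
Blue → ×10^6 multiplier
Red → ±2% tolerance
786 × 1000000 = 786000000 Ω
Allowed range: 770280000 Ω to 801720000 Ω.
762400000 ohms lies outside that range.

no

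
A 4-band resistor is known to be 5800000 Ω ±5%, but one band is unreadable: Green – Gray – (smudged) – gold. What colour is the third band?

5800000 Ω = 58 × 10^5.
The third band is the multiplier, 10^5, which is green.

green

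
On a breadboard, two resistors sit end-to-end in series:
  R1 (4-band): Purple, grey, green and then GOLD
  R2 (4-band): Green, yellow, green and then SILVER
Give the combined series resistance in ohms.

13200000 Ω

R1: violet, grey → 78; green ×10^5 → 7800000 Ω.
R2: green, yellow → 54; green ×10^5 → 5400000 Ω.
Series: 7800000 + 5400000 = 13200000 Ω.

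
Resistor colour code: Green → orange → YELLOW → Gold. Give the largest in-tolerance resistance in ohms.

Green → 5 (first significant figure)
Orange → 3 (second significant figure)
Yellow → ×10^4 multiplier
Gold → ±5% tolerance
53 × 10000 = 530000 Ω
Largest = 530000 × (1 + 5/100) = 556500 Ω.

556500 Ω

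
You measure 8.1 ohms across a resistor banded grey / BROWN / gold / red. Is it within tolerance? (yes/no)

yes

Grey → 8 (first significant figure)
Brown → 1 (second significant figure)
Gold → ×0.1 multiplier
Red → ±2% tolerance
81 × 0.1 = 8.1 Ω
Allowed range: 7.938 Ω to 8.262 Ω.
8.1 ohms lies inside that range.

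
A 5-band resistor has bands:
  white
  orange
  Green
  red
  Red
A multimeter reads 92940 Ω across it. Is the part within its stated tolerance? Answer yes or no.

White → 9 (first significant figure)
Orange → 3 (second significant figure)
Green → 5 (third significant figure)
Red → ×10^2 multiplier
Red → ±2% tolerance
935 × 100 = 93500 Ω
Allowed range: 91630 Ω to 95370 Ω.
92940 Ω lies inside that range.

yes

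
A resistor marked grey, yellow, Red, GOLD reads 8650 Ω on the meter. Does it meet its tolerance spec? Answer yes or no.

Grey → 8 (first significant figure)
Yellow → 4 (second significant figure)
Red → ×10^2 multiplier
Gold → ±5% tolerance
84 × 100 = 8400 Ω
Allowed range: 7980 Ω to 8820 Ω.
8650 Ω lies inside that range.

yes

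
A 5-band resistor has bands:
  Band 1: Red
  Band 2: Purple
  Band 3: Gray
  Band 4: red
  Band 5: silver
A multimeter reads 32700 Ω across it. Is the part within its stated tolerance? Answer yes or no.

Red → 2 (first significant figure)
Violet → 7 (second significant figure)
Grey → 8 (third significant figure)
Red → ×10^2 multiplier
Silver → ±10% tolerance
278 × 100 = 27800 Ω
Allowed range: 25020 Ω to 30580 Ω.
32700 Ω lies outside that range.

no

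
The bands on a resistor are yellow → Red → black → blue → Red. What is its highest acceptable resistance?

Yellow → 4 (first significant figure)
Red → 2 (second significant figure)
Black → 0 (third significant figure)
Blue → ×10^6 multiplier
Red → ±2% tolerance
420 × 1000000 = 420000000 Ω
Highest = 420000000 × (1 + 2/100) = 428400000 Ω.

428400000 Ω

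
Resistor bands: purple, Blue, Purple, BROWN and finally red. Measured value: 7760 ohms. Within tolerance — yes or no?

yes

Violet → 7 (first significant figure)
Blue → 6 (second significant figure)
Violet → 7 (third significant figure)
Brown → ×10 multiplier
Red → ±2% tolerance
767 × 10 = 7670 Ω
Allowed range: 7516.6 Ω to 7823.4 Ω.
7760 ohms lies inside that range.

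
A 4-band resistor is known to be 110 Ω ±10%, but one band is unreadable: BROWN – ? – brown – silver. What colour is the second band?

110 Ω = 11 × 10^1.
The second band gives digit 1 of the significand, and 1 is brown.

brown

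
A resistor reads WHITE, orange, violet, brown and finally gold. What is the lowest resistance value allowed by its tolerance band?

8901.5 Ω

White → 9 (first significant figure)
Orange → 3 (second significant figure)
Violet → 7 (third significant figure)
Brown → ×10 multiplier
Gold → ±5% tolerance
937 × 10 = 9370 Ω
Lowest = 9370 × (1 − 5/100) = 8901.5 Ω.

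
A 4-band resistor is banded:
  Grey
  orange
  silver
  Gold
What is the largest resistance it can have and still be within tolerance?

0.8715 Ω

Grey → 8 (first significant figure)
Orange → 3 (second significant figure)
Silver → ×0.01 multiplier
Gold → ±5% tolerance
83 × 0.01 = 0.83 Ω
Largest = 0.83 × (1 + 5/100) = 0.8715 Ω.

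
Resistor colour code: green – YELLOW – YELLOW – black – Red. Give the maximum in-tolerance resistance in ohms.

554.88 Ω

Green → 5 (first significant figure)
Yellow → 4 (second significant figure)
Yellow → 4 (third significant figure)
Black → ×1 multiplier
Red → ±2% tolerance
544 × 1 = 544 Ω
Maximum = 544 × (1 + 2/100) = 554.88 Ω.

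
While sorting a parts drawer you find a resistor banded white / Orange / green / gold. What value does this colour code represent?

White → 9 (first significant figure)
Orange → 3 (second significant figure)
Green → ×10^5 multiplier
93 × 100000 = 9300000 Ω

9300000 Ω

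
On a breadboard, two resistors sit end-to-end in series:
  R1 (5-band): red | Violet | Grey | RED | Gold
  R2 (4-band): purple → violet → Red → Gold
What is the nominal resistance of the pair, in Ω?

R1: red, violet, grey → 278; red ×10^2 → 27800 Ω.
R2: violet, violet → 77; red ×10^2 → 7700 Ω.
Series: 27800 + 7700 = 35500 Ω.

35500 Ω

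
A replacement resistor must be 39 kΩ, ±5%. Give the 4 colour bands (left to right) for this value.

39000 Ω = 39 × 10^3.
3 → orange
9 → white
Multiplier 10^3 → orange.
±5% tolerance → gold.

orange, white, orange, gold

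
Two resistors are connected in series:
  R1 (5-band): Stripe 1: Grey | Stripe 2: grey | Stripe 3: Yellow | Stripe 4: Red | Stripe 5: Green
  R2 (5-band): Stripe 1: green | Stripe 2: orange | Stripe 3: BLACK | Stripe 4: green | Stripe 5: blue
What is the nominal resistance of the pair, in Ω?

R1: grey, grey, yellow → 884; red ×10^2 → 88400 Ω.
R2: green, orange, black → 530; green ×10^5 → 53000000 Ω.
Series: 88400 + 53000000 = 53088400 Ω.

53088400 Ω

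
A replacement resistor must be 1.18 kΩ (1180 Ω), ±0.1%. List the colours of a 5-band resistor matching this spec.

brown, brown, grey, brown, violet

1180 Ω = 118 × 10^1.
1 → brown
1 → brown
8 → grey
Multiplier 10^1 → brown.
±0.1% tolerance → violet.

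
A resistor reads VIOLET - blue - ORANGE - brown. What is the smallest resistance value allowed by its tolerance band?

75240 Ω

Violet → 7 (first significant figure)
Blue → 6 (second significant figure)
Orange → ×10^3 multiplier
Brown → ±1% tolerance
76 × 1000 = 76000 Ω
Smallest = 76000 × (1 − 1/100) = 75240 Ω.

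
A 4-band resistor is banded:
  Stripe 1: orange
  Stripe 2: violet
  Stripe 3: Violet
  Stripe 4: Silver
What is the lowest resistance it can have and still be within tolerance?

333000000 Ω

Orange → 3 (first significant figure)
Violet → 7 (second significant figure)
Violet → ×10^7 multiplier
Silver → ±10% tolerance
37 × 10000000 = 370000000 Ω
Lowest = 370000000 × (1 − 10/100) = 333000000 Ω.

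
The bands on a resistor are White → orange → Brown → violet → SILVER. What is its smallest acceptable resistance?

8379000000 Ω

White → 9 (first significant figure)
Orange → 3 (second significant figure)
Brown → 1 (third significant figure)
Violet → ×10^7 multiplier
Silver → ±10% tolerance
931 × 10000000 = 9310000000 Ω
Smallest = 9310000000 × (1 − 10/100) = 8379000000 Ω.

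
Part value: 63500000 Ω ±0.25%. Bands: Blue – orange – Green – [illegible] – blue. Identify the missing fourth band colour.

63500000 Ω = 635 × 10^5.
The fourth band is the multiplier, 10^5, which is green.

green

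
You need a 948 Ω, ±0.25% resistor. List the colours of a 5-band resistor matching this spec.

948 Ω = 948 × 10^0.
9 → white
4 → yellow
8 → grey
Multiplier 10^0 → black.
±0.25% tolerance → blue.

white, yellow, grey, black, blue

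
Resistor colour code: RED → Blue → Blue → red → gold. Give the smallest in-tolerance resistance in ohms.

25270 Ω

Red → 2 (first significant figure)
Blue → 6 (second significant figure)
Blue → 6 (third significant figure)
Red → ×10^2 multiplier
Gold → ±5% tolerance
266 × 100 = 26600 Ω
Smallest = 26600 × (1 − 5/100) = 25270 Ω.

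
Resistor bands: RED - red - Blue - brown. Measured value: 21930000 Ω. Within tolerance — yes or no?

yes

Red → 2 (first significant figure)
Red → 2 (second significant figure)
Blue → ×10^6 multiplier
Brown → ±1% tolerance
22 × 1000000 = 22000000 Ω
Allowed range: 21780000 Ω to 22220000 Ω.
21930000 Ω lies inside that range.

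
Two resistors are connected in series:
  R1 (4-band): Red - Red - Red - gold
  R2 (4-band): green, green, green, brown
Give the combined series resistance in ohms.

R1: red, red → 22; red ×10^2 → 2200 Ω.
R2: green, green → 55; green ×10^5 → 5500000 Ω.
Series: 2200 + 5500000 = 5502200 Ω.

5502200 Ω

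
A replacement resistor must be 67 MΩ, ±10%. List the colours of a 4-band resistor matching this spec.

67000000 Ω = 67 × 10^6.
6 → blue
7 → violet
Multiplier 10^6 → blue.
±10% tolerance → silver.

blue, violet, blue, silver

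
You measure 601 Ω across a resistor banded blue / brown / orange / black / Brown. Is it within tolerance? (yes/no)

no

Blue → 6 (first significant figure)
Brown → 1 (second significant figure)
Orange → 3 (third significant figure)
Black → ×1 multiplier
Brown → ±1% tolerance
613 × 1 = 613 Ω
Allowed range: 606.87 Ω to 619.13 Ω.
601 Ω lies outside that range.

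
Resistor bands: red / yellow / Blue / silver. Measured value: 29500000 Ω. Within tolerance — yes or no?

Red → 2 (first significant figure)
Yellow → 4 (second significant figure)
Blue → ×10^6 multiplier
Silver → ±10% tolerance
24 × 1000000 = 24000000 Ω
Allowed range: 21600000 Ω to 26400000 Ω.
29500000 Ω lies outside that range.

no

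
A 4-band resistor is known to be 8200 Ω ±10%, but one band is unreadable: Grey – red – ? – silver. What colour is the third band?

8200 Ω = 82 × 10^2.
The third band is the multiplier, 10^2, which is red.

red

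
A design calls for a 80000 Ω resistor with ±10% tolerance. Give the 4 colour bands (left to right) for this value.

grey, black, orange, silver

80000 Ω = 80 × 10^3.
8 → grey
0 → black
Multiplier 10^3 → orange.
±10% tolerance → silver.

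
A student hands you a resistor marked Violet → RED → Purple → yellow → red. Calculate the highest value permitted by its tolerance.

Violet → 7 (first significant figure)
Red → 2 (second significant figure)
Violet → 7 (third significant figure)
Yellow → ×10^4 multiplier
Red → ±2% tolerance
727 × 10000 = 7270000 Ω
Highest = 7270000 × (1 + 2/100) = 7415400 Ω.

7415400 Ω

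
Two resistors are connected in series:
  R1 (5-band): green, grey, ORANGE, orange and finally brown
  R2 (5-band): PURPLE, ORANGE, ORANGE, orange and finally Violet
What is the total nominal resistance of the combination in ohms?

R1: green, grey, orange → 583; orange ×10^3 → 583000 Ω.
R2: violet, orange, orange → 733; orange ×10^3 → 733000 Ω.
Series: 583000 + 733000 = 1316000 Ω.

1316000 Ω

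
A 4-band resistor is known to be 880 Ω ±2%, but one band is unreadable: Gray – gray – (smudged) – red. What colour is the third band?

brown

880 Ω = 88 × 10^1.
The third band is the multiplier, 10^1, which is brown.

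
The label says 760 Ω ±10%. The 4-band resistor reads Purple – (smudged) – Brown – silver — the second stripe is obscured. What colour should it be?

blue

760 Ω = 76 × 10^1.
The second band gives digit 6 of the significand, and 6 is blue.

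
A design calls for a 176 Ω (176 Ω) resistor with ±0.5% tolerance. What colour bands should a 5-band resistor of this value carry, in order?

176 Ω = 176 × 10^0.
1 → brown
7 → violet
6 → blue
Multiplier 10^0 → black.
±0.5% tolerance → green.

brown, violet, blue, black, green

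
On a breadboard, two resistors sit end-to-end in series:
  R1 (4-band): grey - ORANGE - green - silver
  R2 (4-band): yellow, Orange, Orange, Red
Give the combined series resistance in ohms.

8343000 Ω

R1: grey, orange → 83; green ×10^5 → 8300000 Ω.
R2: yellow, orange → 43; orange ×10^3 → 43000 Ω.
Series: 8300000 + 43000 = 8343000 Ω.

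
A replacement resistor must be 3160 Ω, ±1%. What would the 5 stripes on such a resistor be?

3160 Ω = 316 × 10^1.
3 → orange
1 → brown
6 → blue
Multiplier 10^1 → brown.
±1% tolerance → brown.

orange, brown, blue, brown, brown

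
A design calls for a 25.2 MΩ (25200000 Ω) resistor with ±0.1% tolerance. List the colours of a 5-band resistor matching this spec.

25200000 Ω = 252 × 10^5.
2 → red
5 → green
2 → red
Multiplier 10^5 → green.
±0.1% tolerance → violet.

red, green, red, green, violet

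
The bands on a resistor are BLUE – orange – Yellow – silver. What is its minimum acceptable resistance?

567000 Ω

Blue → 6 (first significant figure)
Orange → 3 (second significant figure)
Yellow → ×10^4 multiplier
Silver → ±10% tolerance
63 × 10000 = 630000 Ω
Minimum = 630000 × (1 − 10/100) = 567000 Ω.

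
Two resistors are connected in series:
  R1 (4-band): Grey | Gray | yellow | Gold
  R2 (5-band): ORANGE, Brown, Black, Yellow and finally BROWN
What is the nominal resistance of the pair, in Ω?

R1: grey, grey → 88; yellow ×10^4 → 880000 Ω.
R2: orange, brown, black → 310; yellow ×10^4 → 3100000 Ω.
Series: 880000 + 3100000 = 3980000 Ω.

3980000 Ω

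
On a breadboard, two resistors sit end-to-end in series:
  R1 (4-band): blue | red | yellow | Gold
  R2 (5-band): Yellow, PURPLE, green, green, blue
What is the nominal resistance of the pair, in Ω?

48120000 Ω

R1: blue, red → 62; yellow ×10^4 → 620000 Ω.
R2: yellow, violet, green → 475; green ×10^5 → 47500000 Ω.
Series: 620000 + 47500000 = 48120000 Ω.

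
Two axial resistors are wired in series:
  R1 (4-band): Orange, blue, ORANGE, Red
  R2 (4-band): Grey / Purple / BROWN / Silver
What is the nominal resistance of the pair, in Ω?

36870 Ω

R1: orange, blue → 36; orange ×10^3 → 36000 Ω.
R2: grey, violet → 87; brown ×10 → 870 Ω.
Series: 36000 + 870 = 36870 Ω.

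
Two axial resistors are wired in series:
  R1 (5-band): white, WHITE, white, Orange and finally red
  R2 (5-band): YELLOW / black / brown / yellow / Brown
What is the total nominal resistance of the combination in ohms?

R1: white, white, white → 999; orange ×10^3 → 999000 Ω.
R2: yellow, black, brown → 401; yellow ×10^4 → 4010000 Ω.
Series: 999000 + 4010000 = 5009000 Ω.

5009000 Ω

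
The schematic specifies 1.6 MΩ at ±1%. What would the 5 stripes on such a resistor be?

1600000 Ω = 160 × 10^4.
1 → brown
6 → blue
0 → black
Multiplier 10^4 → yellow.
±1% tolerance → brown.

brown, blue, black, yellow, brown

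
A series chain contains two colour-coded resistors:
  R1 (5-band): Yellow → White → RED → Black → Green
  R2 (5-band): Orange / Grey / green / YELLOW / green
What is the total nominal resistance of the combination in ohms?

R1: yellow, white, red → 492; black ×1 → 492 Ω.
R2: orange, grey, green → 385; yellow ×10^4 → 3850000 Ω.
Series: 492 + 3850000 = 3850492 Ω.

3850492 Ω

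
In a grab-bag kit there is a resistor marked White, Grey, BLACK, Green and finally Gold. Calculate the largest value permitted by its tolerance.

White → 9 (first significant figure)
Grey → 8 (second significant figure)
Black → 0 (third significant figure)
Green → ×10^5 multiplier
Gold → ±5% tolerance
980 × 100000 = 98000000 Ω
Largest = 98000000 × (1 + 5/100) = 102900000 Ω.

102900000 Ω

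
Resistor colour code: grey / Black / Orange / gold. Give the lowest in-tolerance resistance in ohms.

76000 Ω

Grey → 8 (first significant figure)
Black → 0 (second significant figure)
Orange → ×10^3 multiplier
Gold → ±5% tolerance
80 × 1000 = 80000 Ω
Lowest = 80000 × (1 − 5/100) = 76000 Ω.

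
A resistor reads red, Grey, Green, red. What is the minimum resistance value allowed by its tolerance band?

2744000 Ω

Red → 2 (first significant figure)
Grey → 8 (second significant figure)
Green → ×10^5 multiplier
Red → ±2% tolerance
28 × 100000 = 2800000 Ω
Minimum = 2800000 × (1 − 2/100) = 2744000 Ω.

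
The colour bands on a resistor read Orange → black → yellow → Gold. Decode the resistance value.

Orange → 3 (first significant figure)
Black → 0 (second significant figure)
Yellow → ×10^4 multiplier
30 × 10000 = 300000 Ω

300000 Ω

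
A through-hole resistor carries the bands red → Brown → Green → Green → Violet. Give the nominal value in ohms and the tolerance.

21500000 Ω ±0.1%

Red → 2 (first significant figure)
Brown → 1 (second significant figure)
Green → 5 (third significant figure)
Green → ×10^5 multiplier
Violet → ±0.1% tolerance
215 × 100000 = 21500000 Ω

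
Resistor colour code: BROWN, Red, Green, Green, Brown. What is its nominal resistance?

12500000 Ω

Brown → 1 (first significant figure)
Red → 2 (second significant figure)
Green → 5 (third significant figure)
Green → ×10^5 multiplier
125 × 100000 = 12500000 Ω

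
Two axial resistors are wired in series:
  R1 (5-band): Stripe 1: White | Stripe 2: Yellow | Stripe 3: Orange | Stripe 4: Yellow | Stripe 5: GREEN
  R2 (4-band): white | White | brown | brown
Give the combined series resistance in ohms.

R1: white, yellow, orange → 943; yellow ×10^4 → 9430000 Ω.
R2: white, white → 99; brown ×10 → 990 Ω.
Series: 9430000 + 990 = 9430990 Ω.

9430990 Ω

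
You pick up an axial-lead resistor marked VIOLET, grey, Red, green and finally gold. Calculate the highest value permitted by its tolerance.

82110000 Ω

Violet → 7 (first significant figure)
Grey → 8 (second significant figure)
Red → 2 (third significant figure)
Green → ×10^5 multiplier
Gold → ±5% tolerance
782 × 100000 = 78200000 Ω
Highest = 78200000 × (1 + 5/100) = 82110000 Ω.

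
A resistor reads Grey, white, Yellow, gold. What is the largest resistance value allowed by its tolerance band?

Grey → 8 (first significant figure)
White → 9 (second significant figure)
Yellow → ×10^4 multiplier
Gold → ±5% tolerance
89 × 10000 = 890000 Ω
Largest = 890000 × (1 + 5/100) = 934500 Ω.

934500 Ω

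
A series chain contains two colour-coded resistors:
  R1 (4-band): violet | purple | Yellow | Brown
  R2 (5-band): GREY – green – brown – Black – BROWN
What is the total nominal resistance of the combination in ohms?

R1: violet, violet → 77; yellow ×10^4 → 770000 Ω.
R2: grey, green, brown → 851; black ×1 → 851 Ω.
Series: 770000 + 851 = 770851 Ω.

770851 Ω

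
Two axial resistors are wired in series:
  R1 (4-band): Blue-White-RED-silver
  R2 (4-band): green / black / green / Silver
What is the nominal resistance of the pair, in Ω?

5006900 Ω

R1: blue, white → 69; red ×10^2 → 6900 Ω.
R2: green, black → 50; green ×10^5 → 5000000 Ω.
Series: 6900 + 5000000 = 5006900 Ω.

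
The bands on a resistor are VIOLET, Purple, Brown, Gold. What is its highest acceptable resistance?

808.5 Ω

Violet → 7 (first significant figure)
Violet → 7 (second significant figure)
Brown → ×10 multiplier
Gold → ±5% tolerance
77 × 10 = 770 Ω
Highest = 770 × (1 + 5/100) = 808.5 Ω.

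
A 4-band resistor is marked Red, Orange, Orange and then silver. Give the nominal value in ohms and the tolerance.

Red → 2 (first significant figure)
Orange → 3 (second significant figure)
Orange → ×10^3 multiplier
Silver → ±10% tolerance
23 × 1000 = 23000 Ω

23000 Ω ±10%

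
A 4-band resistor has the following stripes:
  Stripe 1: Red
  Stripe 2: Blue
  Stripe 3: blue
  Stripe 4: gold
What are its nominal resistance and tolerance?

26000000 Ω ±5%

Red → 2 (first significant figure)
Blue → 6 (second significant figure)
Blue → ×10^6 multiplier
Gold → ±5% tolerance
26 × 1000000 = 26000000 Ω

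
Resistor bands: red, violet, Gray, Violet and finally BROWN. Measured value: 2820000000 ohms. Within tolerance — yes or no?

no

Red → 2 (first significant figure)
Violet → 7 (second significant figure)
Grey → 8 (third significant figure)
Violet → ×10^7 multiplier
Brown → ±1% tolerance
278 × 10000000 = 2780000000 Ω
Allowed range: 2752200000 Ω to 2807800000 Ω.
2820000000 ohms lies outside that range.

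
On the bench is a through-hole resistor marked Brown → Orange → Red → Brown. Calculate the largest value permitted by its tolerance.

Brown → 1 (first significant figure)
Orange → 3 (second significant figure)
Red → ×10^2 multiplier
Brown → ±1% tolerance
13 × 100 = 1300 Ω
Largest = 1300 × (1 + 1/100) = 1313 Ω.

1313 Ω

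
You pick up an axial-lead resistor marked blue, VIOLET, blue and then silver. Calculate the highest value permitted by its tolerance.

Blue → 6 (first significant figure)
Violet → 7 (second significant figure)
Blue → ×10^6 multiplier
Silver → ±10% tolerance
67 × 1000000 = 67000000 Ω
Highest = 67000000 × (1 + 10/100) = 73700000 Ω.

73700000 Ω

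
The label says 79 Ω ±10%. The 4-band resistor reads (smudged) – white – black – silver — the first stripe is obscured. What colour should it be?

violet

79 Ω = 79 × 10^0.
The first band gives digit 7 of the significand, and 7 is violet.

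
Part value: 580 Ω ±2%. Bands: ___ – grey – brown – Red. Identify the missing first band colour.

green

580 Ω = 58 × 10^1.
The first band gives digit 5 of the significand, and 5 is green.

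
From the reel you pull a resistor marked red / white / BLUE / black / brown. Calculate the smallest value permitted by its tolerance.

Red → 2 (first significant figure)
White → 9 (second significant figure)
Blue → 6 (third significant figure)
Black → ×1 multiplier
Brown → ±1% tolerance
296 × 1 = 296 Ω
Smallest = 296 × (1 − 1/100) = 293.04 Ω.

293.04 Ω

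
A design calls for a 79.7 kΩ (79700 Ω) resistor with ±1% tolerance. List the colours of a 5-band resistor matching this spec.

79700 Ω = 797 × 10^2.
7 → violet
9 → white
7 → violet
Multiplier 10^2 → red.
±1% tolerance → brown.

violet, white, violet, red, brown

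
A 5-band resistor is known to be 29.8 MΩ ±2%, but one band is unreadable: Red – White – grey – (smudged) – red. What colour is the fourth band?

29800000 Ω = 298 × 10^5.
The fourth band is the multiplier, 10^5, which is green.

green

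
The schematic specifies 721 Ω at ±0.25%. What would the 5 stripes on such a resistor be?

721 Ω = 721 × 10^0.
7 → violet
2 → red
1 → brown
Multiplier 10^0 → black.
±0.25% tolerance → blue.

violet, red, brown, black, blue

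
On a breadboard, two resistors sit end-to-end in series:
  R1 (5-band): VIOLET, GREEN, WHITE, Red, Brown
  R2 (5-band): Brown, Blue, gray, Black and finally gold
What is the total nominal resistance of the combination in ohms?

76068 Ω

R1: violet, green, white → 759; red ×10^2 → 75900 Ω.
R2: brown, blue, grey → 168; black ×1 → 168 Ω.
Series: 75900 + 168 = 76068 Ω.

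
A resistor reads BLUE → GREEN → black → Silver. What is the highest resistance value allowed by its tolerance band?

Blue → 6 (first significant figure)
Green → 5 (second significant figure)
Black → ×1 multiplier
Silver → ±10% tolerance
65 × 1 = 65 Ω
Highest = 65 × (1 + 10/100) = 71.5 Ω.

71.5 Ω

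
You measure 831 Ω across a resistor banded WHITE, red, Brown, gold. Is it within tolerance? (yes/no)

no

White → 9 (first significant figure)
Red → 2 (second significant figure)
Brown → ×10 multiplier
Gold → ±5% tolerance
92 × 10 = 920 Ω
Allowed range: 874 Ω to 966 Ω.
831 Ω lies outside that range.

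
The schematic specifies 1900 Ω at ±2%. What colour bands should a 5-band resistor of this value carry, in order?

1900 Ω = 190 × 10^1.
1 → brown
9 → white
0 → black
Multiplier 10^1 → brown.
±2% tolerance → red.

brown, white, black, brown, red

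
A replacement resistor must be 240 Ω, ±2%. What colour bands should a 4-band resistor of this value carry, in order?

240 Ω = 24 × 10^1.
2 → red
4 → yellow
Multiplier 10^1 → brown.
±2% tolerance → red.

red, yellow, brown, red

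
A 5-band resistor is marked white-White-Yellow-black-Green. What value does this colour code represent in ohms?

994 Ω

White → 9 (first significant figure)
White → 9 (second significant figure)
Yellow → 4 (third significant figure)
Black → ×1 multiplier
994 × 1 = 994 Ω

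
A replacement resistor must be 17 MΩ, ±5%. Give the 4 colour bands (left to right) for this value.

17000000 Ω = 17 × 10^6.
1 → brown
7 → violet
Multiplier 10^6 → blue.
±5% tolerance → gold.

brown, violet, blue, gold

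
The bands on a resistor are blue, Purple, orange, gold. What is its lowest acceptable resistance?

Blue → 6 (first significant figure)
Violet → 7 (second significant figure)
Orange → ×10^3 multiplier
Gold → ±5% tolerance
67 × 1000 = 67000 Ω
Lowest = 67000 × (1 − 5/100) = 63650 Ω.

63650 Ω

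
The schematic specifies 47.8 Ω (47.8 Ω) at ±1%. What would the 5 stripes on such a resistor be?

47.8 Ω = 478 × 10^-1.
4 → yellow
7 → violet
8 → grey
Multiplier 10^-1 → gold.
±1% tolerance → brown.

yellow, violet, grey, gold, brown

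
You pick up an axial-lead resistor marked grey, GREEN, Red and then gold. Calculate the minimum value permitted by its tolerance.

Grey → 8 (first significant figure)
Green → 5 (second significant figure)
Red → ×10^2 multiplier
Gold → ±5% tolerance
85 × 100 = 8500 Ω
Minimum = 8500 × (1 − 5/100) = 8075 Ω.

8075 Ω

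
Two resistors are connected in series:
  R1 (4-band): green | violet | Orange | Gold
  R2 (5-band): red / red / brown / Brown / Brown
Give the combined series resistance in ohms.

R1: green, violet → 57; orange ×10^3 → 57000 Ω.
R2: red, red, brown → 221; brown ×10 → 2210 Ω.
Series: 57000 + 2210 = 59210 Ω.

59210 Ω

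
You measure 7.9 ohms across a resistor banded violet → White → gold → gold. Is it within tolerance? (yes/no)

Violet → 7 (first significant figure)
White → 9 (second significant figure)
Gold → ×0.1 multiplier
Gold → ±5% tolerance
79 × 0.1 = 7.9 Ω
Allowed range: 7.505 Ω to 8.295 Ω.
7.9 ohms lies inside that range.

yes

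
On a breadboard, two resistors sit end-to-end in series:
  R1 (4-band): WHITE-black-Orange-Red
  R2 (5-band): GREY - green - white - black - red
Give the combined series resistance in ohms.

R1: white, black → 90; orange ×10^3 → 90000 Ω.
R2: grey, green, white → 859; black ×1 → 859 Ω.
Series: 90000 + 859 = 90859 Ω.

90859 Ω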